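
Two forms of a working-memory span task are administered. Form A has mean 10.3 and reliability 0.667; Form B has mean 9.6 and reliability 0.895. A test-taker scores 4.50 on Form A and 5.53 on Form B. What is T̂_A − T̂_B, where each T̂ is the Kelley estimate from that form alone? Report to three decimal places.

0.474

T̂_A = 0.667(4.50) + 0.333(10.3) = 6.43140
T̂_B = 0.895(5.53) + 0.105(9.6) = 5.95735
T̂_A − T̂_B = 0.47405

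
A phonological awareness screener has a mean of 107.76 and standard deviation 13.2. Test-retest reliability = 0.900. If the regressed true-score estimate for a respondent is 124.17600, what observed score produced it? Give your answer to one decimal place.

126.0

T̂ = ρX + (1 − ρ)μ  ⇒  X = (T̂ − (1 − ρ)μ) / ρ
X = (124.17600 − 0.100 × 107.76) / 0.900 = (124.17600 − 10.77600) / 0.900 = 113.40000 / 0.900 = 126.000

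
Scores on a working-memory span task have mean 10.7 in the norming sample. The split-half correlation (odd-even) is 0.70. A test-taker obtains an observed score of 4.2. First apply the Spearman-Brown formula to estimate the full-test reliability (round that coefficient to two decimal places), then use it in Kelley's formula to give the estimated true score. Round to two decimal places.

5.37

Spearman-Brown: ρ = 2r/(1 + r) = 2(0.70)/(1 + 0.70) = 1.400/1.70 = 0.8235 → 0.82
T̂ = ρX + (1 − ρ)μ
  = 0.82 × 4.2 + 0.18 × 10.7
  = 3.444 + 1.926
  = 5.370
  ≈ 5.37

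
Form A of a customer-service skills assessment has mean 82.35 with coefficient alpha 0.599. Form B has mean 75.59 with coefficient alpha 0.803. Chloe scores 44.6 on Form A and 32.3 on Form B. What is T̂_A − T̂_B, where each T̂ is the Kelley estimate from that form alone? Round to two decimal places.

18.91

T̂_A = 0.599(44.6) + 0.401(82.35) = 59.7378
T̂_B = 0.803(32.3) + 0.197(75.59) = 40.8281
T̂_A − T̂_B = 18.9096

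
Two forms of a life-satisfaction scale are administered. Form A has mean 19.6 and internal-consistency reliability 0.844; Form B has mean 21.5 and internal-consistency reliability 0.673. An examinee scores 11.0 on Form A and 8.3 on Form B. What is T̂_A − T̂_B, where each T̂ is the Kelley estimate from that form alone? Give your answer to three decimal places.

T̂_A = 0.844(11.0) + 0.156(19.6) = 12.34160
T̂_B = 0.673(8.3) + 0.327(21.5) = 12.61640
T̂_A − T̂_B = -0.27480

-0.275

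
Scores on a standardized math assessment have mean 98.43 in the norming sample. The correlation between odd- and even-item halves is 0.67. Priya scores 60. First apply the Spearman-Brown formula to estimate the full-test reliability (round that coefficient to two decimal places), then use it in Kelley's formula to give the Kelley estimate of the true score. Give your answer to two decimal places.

67.69

Spearman-Brown: ρ = 2r/(1 + r) = 2(0.67)/(1 + 0.67) = 1.340/1.67 = 0.8024 → 0.80
T̂ = 0.80(60) + 0.20(98.43) = 48.00 + 19.6860 = 67.686 → 67.69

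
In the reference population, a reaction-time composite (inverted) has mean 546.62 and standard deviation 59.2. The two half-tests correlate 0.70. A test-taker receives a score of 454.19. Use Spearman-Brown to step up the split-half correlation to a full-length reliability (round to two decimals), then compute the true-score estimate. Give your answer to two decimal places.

Spearman-Brown: ρ = 2r/(1 + r) = 2(0.70)/(1 + 0.70) = 1.400/1.70 = 0.8235 → 0.82
T̂ = ρX + (1 − ρ)μ
  = 0.82 × 454.19 + 0.18 × 546.62
  = 372.4358 + 98.3916
  = 470.827
  ≈ 470.83

470.83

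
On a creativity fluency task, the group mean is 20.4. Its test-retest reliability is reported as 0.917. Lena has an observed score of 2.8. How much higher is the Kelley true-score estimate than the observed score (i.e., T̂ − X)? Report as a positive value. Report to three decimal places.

Kelley's formula gives T̂ = 0.917·2.8 + 0.083·20.4 = 2.5676 + 1.6932 = 4.26080.
T̂ − X = 4.2608 − 2.8 = 1.4608 → 1.461

1.461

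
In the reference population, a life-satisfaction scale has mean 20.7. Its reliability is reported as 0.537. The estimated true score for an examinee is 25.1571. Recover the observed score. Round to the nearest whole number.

29

T̂ = ρX + (1 − ρ)μ  ⇒  X = (T̂ − (1 − ρ)μ) / ρ
X = (25.1571 − 0.463 × 20.7) / 0.537 = (25.1571 − 9.5841) / 0.537 = 15.5730 / 0.537 = 29.00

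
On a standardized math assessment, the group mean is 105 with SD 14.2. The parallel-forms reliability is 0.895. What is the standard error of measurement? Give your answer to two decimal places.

SEM = SD · √(1 − ρ) = 14.2 × √0.105 = 14.2 × 0.3240 = 4.601

4.60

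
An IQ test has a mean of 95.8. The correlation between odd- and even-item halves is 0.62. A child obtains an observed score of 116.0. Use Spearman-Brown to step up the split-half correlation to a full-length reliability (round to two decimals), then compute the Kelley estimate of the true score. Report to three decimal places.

111.354

Spearman-Brown: ρ = 2r/(1 + r) = 2(0.62)/(1 + 0.62) = 1.240/1.62 = 0.7654 → 0.77
T̂ = ρX + (1 − ρ)μ
  = 0.77 × 116.0 + 0.23 × 95.8
  = 89.320 + 22.034
  = 111.3540
  ≈ 111.354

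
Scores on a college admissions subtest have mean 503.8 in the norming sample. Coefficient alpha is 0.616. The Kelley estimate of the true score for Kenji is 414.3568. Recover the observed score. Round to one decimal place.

358.6

T̂ = ρX + (1 − ρ)μ  ⇒  X = (T̂ − (1 − ρ)μ) / ρ
X = (414.3568 − 0.384 × 503.8) / 0.616 = (414.3568 − 193.4592) / 0.616 = 220.8976 / 0.616 = 358.600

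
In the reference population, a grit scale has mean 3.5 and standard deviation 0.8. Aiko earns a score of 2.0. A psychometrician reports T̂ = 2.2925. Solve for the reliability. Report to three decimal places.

0.805

T̂ = ρX + (1 − ρ)μ  ⇒  T̂ − μ = ρ(X − μ)
ρ = (T̂ − μ)/(X − μ) = (2.2925 − 3.5) / (2.0 − 3.5) = -1.2075 / -1.5 = 0.80500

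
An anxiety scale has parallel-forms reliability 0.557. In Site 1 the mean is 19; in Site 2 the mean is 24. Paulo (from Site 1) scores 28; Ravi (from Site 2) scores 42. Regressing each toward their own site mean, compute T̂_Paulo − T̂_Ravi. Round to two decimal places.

-10.01

T̂_Paulo = 0.557(28) + 0.443(19) = 24.0130
T̂_Ravi = 0.557(42) + 0.443(24) = 34.0260
Difference = 24.0130 − 34.0260 = -10.0130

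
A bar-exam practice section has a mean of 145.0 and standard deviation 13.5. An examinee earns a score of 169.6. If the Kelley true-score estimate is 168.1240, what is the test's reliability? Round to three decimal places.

0.940

T̂ = ρX + (1 − ρ)μ  ⇒  T̂ − μ = ρ(X − μ)
ρ = (T̂ − μ)/(X − μ) = (168.1240 − 145.0) / (169.6 − 145.0) = 23.1240 / 24.6 = 0.94000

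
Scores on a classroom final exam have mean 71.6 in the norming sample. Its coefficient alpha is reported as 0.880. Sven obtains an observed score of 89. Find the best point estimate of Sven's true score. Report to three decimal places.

86.912

T̂ = 0.880(89) + 0.120(71.6) = 78.320 + 8.5920 = 86.9120 → 86.912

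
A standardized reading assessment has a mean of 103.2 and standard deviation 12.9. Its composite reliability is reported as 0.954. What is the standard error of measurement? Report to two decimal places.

2.77

SEM = SD · √(1 − ρ) = 12.9 × √0.046 = 12.9 × 0.2145 = 2.767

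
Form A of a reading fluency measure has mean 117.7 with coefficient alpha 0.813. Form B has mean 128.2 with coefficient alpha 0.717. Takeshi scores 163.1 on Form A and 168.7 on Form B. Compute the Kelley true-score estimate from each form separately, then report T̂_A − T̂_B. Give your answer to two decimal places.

-2.63

T̂_A = 0.813(163.1) + 0.187(117.7) = 154.6102
T̂_B = 0.717(168.7) + 0.283(128.2) = 157.2385
T̂_A − T̂_B = -2.6283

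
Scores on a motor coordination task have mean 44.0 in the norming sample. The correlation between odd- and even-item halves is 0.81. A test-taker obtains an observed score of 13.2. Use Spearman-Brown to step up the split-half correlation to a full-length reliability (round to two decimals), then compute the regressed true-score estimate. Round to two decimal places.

16.28

Spearman-Brown: ρ = 2r/(1 + r) = 2(0.81)/(1 + 0.81) = 1.620/1.81 = 0.8950 → 0.90
Kelley's formula gives T̂ = 0.90·13.2 + 0.10·44.0 = 11.880 + 4.400 = 16.280.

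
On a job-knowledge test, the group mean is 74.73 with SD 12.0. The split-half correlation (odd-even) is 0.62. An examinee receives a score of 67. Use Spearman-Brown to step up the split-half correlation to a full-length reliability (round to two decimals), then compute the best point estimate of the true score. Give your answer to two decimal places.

Spearman-Brown: ρ = 2r/(1 + r) = 2(0.62)/(1 + 0.62) = 1.240/1.62 = 0.7654 → 0.77
T̂ = ρX + (1 − ρ)μ
  = 0.77 × 67 + 0.23 × 74.73
  = 51.59 + 17.1879
  = 68.778
  ≈ 68.78

68.78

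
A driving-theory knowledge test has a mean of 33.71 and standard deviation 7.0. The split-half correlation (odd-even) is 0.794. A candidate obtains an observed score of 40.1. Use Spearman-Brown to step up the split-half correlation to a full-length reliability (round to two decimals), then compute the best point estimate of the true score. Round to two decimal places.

Spearman-Brown: ρ = 2r/(1 + r) = 2(0.794)/(1 + 0.794) = 1.5880/1.794 = 0.8852 → 0.89
T̂ = 0.89(40.1) + 0.11(33.71) = 35.689 + 3.7081 = 39.397 → 39.40

39.40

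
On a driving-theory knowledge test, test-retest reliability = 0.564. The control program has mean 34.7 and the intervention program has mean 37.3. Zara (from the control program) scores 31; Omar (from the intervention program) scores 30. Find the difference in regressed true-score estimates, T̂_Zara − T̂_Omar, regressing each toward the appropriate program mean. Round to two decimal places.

T̂_Zara = 0.564(31) + 0.436(34.7) = 32.6132
T̂_Omar = 0.564(30) + 0.436(37.3) = 33.1828
Difference = 32.6132 − 33.1828 = -0.5696

-0.57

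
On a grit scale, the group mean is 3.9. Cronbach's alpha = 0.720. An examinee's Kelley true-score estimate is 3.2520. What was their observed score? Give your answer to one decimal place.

T̂ = ρX + (1 − ρ)μ  ⇒  X = (T̂ − (1 − ρ)μ) / ρ
X = (3.2520 − 0.280 × 3.9) / 0.720 = (3.2520 − 1.0920) / 0.720 = 2.1600 / 0.720 = 3.000

3.0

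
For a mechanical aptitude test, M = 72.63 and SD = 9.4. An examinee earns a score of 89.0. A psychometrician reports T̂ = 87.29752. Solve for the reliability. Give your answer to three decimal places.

0.896

T̂ = ρX + (1 − ρ)μ  ⇒  T̂ − μ = ρ(X − μ)
ρ = (T̂ − μ)/(X − μ) = (87.29752 − 72.63) / (89.0 − 72.63) = 14.66752 / 16.37 = 0.89600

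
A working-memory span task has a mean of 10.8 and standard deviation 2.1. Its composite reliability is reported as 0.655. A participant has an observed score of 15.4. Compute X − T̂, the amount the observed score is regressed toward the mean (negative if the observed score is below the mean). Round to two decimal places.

Regress the observed score toward the mean by the unreliability: T̂ = 0.655·15.4 + 0.345·10.8 = 10.0870 + 3.7260 = 13.8130.
X − T̂ = 15.4 − 13.813 = 1.587 → 1.59

1.59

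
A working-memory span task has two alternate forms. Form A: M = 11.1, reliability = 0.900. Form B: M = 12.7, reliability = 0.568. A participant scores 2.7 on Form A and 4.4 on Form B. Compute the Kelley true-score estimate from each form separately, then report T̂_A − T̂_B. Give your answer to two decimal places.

-4.45

T̂_A = 0.900(2.7) + 0.100(11.1) = 3.5400
T̂_B = 0.568(4.4) + 0.432(12.7) = 7.9856
T̂_A − T̂_B = -4.4456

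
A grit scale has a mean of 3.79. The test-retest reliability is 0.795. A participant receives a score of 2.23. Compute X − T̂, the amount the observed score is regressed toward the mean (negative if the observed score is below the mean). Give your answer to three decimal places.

-0.320

T̂ = 0.795(2.23) + 0.205(3.79) = 1.77285 + 0.77695 = 2.54980 → 2.5498
X − T̂ = 2.23 − 2.5498 = -0.3198 → -0.320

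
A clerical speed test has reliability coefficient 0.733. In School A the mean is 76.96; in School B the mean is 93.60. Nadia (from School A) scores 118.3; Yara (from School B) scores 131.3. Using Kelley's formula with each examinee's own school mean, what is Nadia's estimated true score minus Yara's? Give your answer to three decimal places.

T̂_Nadia = 0.733(118.3) + 0.267(76.96) = 107.26222
T̂_Yara = 0.733(131.3) + 0.267(93.60) = 121.23410
Difference = 107.26222 − 121.23410 = -13.97188

-13.972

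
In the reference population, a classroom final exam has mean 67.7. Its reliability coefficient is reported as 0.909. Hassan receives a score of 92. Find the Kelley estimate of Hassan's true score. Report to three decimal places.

T̂ = 0.909(92) + 0.091(67.7) = 83.628 + 6.1607 = 89.7887 → 89.789

89.789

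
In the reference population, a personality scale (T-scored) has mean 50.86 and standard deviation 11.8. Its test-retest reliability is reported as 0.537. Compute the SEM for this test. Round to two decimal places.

SEM = SD · √(1 − ρ) = 11.8 × √0.463 = 11.8 × 0.6804 = 8.029

8.03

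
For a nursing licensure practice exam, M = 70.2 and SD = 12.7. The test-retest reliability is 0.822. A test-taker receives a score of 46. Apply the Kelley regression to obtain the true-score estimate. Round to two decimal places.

Weight the observed score by reliability and the mean by (1 − reliability): T̂ = 0.822·46 + 0.178·70.2 = 37.812 + 12.4956 = 50.308.

50.31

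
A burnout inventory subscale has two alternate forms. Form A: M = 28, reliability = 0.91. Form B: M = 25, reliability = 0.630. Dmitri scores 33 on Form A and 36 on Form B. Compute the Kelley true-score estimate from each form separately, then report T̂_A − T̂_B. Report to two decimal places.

T̂_A = 0.91(33) + 0.09(28) = 32.5500
T̂_B = 0.630(36) + 0.370(25) = 31.9300
T̂_A − T̂_B = 0.6200

0.62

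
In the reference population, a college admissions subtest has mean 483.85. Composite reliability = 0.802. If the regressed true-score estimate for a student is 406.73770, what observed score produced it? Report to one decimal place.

387.7

T̂ = ρX + (1 − ρ)μ  ⇒  X = (T̂ − (1 − ρ)μ) / ρ
X = (406.73770 − 0.198 × 483.85) / 0.802 = (406.73770 − 95.80230) / 0.802 = 310.93540 / 0.802 = 387.700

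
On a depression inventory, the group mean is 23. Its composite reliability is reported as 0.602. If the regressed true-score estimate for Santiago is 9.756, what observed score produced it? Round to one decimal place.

T̂ = ρX + (1 − ρ)μ  ⇒  X = (T̂ − (1 − ρ)μ) / ρ
X = (9.756 − 0.398 × 23) / 0.602 = (9.756 − 9.154) / 0.602 = 0.602 / 0.602 = 1.000

1.0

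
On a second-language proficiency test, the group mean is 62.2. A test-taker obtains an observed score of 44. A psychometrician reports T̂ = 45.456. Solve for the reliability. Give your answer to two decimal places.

0.92

T̂ = ρX + (1 − ρ)μ  ⇒  T̂ − μ = ρ(X − μ)
ρ = (T̂ − μ)/(X − μ) = (45.456 − 62.2) / (44 − 62.2) = -16.744 / -18.2 = 0.9200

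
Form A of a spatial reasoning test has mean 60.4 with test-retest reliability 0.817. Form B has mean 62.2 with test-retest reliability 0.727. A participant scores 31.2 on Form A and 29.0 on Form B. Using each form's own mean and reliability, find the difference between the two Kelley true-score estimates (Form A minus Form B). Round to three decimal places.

T̂_A = 0.817(31.2) + 0.183(60.4) = 36.54360
T̂_B = 0.727(29.0) + 0.273(62.2) = 38.06360
T̂_A − T̂_B = -1.52000

-1.520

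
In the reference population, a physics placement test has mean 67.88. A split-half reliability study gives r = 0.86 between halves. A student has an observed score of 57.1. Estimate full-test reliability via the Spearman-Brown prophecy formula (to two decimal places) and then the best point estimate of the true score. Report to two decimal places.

Spearman-Brown: ρ = 2r/(1 + r) = 2(0.86)/(1 + 0.86) = 1.720/1.86 = 0.9247 → 0.92
T̂ = ρX + (1 − ρ)μ
  = 0.92 × 57.1 + 0.08 × 67.88
  = 52.532 + 5.4304
  = 57.962
  ≈ 57.96

57.96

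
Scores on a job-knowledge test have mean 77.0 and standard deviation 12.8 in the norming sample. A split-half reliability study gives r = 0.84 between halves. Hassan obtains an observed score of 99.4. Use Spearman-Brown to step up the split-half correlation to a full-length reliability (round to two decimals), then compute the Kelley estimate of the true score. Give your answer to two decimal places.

Spearman-Brown: ρ = 2r/(1 + r) = 2(0.84)/(1 + 0.84) = 1.680/1.84 = 0.9130 → 0.91
Kelley's formula gives T̂ = 0.91·99.4 + 0.09·77.0 = 90.454 + 6.930 = 97.384.

97.38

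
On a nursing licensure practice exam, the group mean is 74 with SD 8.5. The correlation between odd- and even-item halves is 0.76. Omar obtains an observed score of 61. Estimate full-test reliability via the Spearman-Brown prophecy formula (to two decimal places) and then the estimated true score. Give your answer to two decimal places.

62.82

Spearman-Brown: ρ = 2r/(1 + r) = 2(0.76)/(1 + 0.76) = 1.520/1.76 = 0.8636 → 0.86
T̂ = ρX + (1 − ρ)μ
  = 0.86 × 61 + 0.14 × 74
  = 52.46 + 10.36
  = 62.820
  ≈ 62.82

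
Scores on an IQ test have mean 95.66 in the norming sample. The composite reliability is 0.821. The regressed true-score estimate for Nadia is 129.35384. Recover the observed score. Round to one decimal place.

T̂ = ρX + (1 − ρ)μ  ⇒  X = (T̂ − (1 − ρ)μ) / ρ
X = (129.35384 − 0.179 × 95.66) / 0.821 = (129.35384 − 17.12314) / 0.821 = 112.23070 / 0.821 = 136.700

136.7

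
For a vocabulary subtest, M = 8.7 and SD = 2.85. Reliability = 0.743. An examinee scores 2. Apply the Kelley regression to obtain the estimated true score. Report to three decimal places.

3.722

T̂ = 0.743(2) + 0.257(8.7) = 1.486 + 2.2359 = 3.7219 → 3.722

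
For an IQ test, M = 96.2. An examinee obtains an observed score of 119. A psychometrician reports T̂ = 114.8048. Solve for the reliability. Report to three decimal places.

0.816

T̂ = ρX + (1 − ρ)μ  ⇒  T̂ − μ = ρ(X − μ)
ρ = (T̂ − μ)/(X − μ) = (114.8048 − 96.2) / (119 − 96.2) = 18.6048 / 22.8 = 0.81600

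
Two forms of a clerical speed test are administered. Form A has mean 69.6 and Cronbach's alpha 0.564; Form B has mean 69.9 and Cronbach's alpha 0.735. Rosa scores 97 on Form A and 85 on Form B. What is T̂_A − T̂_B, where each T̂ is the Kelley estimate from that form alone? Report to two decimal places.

T̂_A = 0.564(97) + 0.436(69.6) = 85.0536
T̂_B = 0.735(85) + 0.265(69.9) = 80.9985
T̂_A − T̂_B = 4.0551

4.06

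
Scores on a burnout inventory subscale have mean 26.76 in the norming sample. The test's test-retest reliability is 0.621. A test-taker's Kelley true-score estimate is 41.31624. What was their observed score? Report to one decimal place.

50.2

T̂ = ρX + (1 − ρ)μ  ⇒  X = (T̂ − (1 − ρ)μ) / ρ
X = (41.31624 − 0.379 × 26.76) / 0.621 = (41.31624 − 10.14204) / 0.621 = 31.17420 / 0.621 = 50.200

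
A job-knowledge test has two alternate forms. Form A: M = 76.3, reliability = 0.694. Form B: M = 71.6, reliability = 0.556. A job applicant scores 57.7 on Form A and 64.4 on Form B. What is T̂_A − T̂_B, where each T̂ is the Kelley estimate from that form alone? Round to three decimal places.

T̂_A = 0.694(57.7) + 0.306(76.3) = 63.39160
T̂_B = 0.556(64.4) + 0.444(71.6) = 67.59680
T̂_A − T̂_B = -4.20520

-4.205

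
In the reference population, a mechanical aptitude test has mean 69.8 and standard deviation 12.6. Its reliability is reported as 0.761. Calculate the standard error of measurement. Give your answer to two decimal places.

SEM = SD · √(1 − ρ) = 12.6 × √0.239 = 12.6 × 0.4889 = 6.160

6.16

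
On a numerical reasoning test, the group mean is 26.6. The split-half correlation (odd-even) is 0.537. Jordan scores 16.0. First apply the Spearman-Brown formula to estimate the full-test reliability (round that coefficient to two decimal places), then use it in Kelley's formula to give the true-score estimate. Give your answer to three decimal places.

19.180

Spearman-Brown: ρ = 2r/(1 + r) = 2(0.537)/(1 + 0.537) = 1.0740/1.537 = 0.6988 → 0.70
Regress the observed score toward the mean by the unreliability: T̂ = 0.70·16.0 + 0.30·26.6 = 11.200 + 7.980 = 19.1800.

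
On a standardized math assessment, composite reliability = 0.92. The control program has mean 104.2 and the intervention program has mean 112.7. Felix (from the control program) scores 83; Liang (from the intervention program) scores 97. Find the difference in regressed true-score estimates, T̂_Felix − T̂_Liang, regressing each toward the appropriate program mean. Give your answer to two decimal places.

-13.56

T̂_Felix = 0.92(83) + 0.08(104.2) = 84.6960
T̂_Liang = 0.92(97) + 0.08(112.7) = 98.2560
Difference = 84.6960 − 98.2560 = -13.5600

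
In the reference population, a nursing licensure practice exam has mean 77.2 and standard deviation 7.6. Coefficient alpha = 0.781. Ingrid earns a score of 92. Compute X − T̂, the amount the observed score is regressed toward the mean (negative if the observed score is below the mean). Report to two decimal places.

T̂ = ρX + (1 − ρ)μ
  = 0.781 × 92 + 0.219 × 77.2
  = 71.852 + 16.9068
  = 88.7588
  ≈ 88.759
X − T̂ = 92 − 88.759 = 3.241 → 3.24

3.24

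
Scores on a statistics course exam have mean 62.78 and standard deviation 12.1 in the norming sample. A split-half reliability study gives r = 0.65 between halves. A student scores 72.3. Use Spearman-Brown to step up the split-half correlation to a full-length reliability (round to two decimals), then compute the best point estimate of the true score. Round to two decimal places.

70.30

Spearman-Brown: ρ = 2r/(1 + r) = 2(0.65)/(1 + 0.65) = 1.300/1.65 = 0.7879 → 0.79
T̂ = ρX + (1 − ρ)μ
  = 0.79 × 72.3 + 0.21 × 62.78
  = 57.117 + 13.1838
  = 70.301
  ≈ 70.30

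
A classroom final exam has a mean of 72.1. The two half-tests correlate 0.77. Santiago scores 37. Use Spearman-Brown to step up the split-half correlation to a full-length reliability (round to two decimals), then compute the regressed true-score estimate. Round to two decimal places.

Spearman-Brown: ρ = 2r/(1 + r) = 2(0.77)/(1 + 0.77) = 1.540/1.77 = 0.8701 → 0.87
Regress the observed score toward the mean by the unreliability: T̂ = 0.87·37 + 0.13·72.1 = 32.19 + 9.373 = 41.563.

41.56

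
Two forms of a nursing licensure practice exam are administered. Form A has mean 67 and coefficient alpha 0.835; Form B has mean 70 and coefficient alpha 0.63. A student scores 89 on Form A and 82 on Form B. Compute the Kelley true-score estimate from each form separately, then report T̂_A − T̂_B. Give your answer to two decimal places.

T̂_A = 0.835(89) + 0.165(67) = 85.3700
T̂_B = 0.63(82) + 0.37(70) = 77.5600
T̂_A − T̂_B = 7.8100

7.81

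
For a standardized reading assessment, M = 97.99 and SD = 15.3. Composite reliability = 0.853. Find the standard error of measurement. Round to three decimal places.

SEM = SD · √(1 − ρ) = 15.3 × √0.147 = 15.3 × 0.3834 = 5.8661

5.866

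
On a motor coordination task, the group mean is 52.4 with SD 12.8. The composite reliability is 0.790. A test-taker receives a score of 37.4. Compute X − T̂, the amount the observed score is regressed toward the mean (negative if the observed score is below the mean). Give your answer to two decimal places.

-3.15

T̂ = 0.790(37.4) + 0.210(52.4) = 29.5460 + 11.0040 = 40.5500 → 40.550
X − T̂ = 37.4 − 40.550 = -3.150 → -3.15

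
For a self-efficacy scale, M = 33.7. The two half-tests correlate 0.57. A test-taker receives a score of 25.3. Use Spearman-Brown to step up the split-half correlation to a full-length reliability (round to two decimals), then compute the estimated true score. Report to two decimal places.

Spearman-Brown: ρ = 2r/(1 + r) = 2(0.57)/(1 + 0.57) = 1.140/1.57 = 0.7261 → 0.73
T̂ = ρX + (1 − ρ)μ
  = 0.73 × 25.3 + 0.27 × 33.7
  = 18.469 + 9.099
  = 27.568
  ≈ 27.57

27.57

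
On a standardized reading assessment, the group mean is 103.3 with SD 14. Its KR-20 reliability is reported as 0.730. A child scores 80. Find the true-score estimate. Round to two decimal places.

T̂ = 0.730(80) + 0.270(103.3) = 58.400 + 27.8910 = 86.291 → 86.29

86.29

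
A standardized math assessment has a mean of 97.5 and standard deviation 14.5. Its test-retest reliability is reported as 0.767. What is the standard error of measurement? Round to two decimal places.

7.00

SEM = SD · √(1 − ρ) = 14.5 × √0.233 = 14.5 × 0.4827 = 6.999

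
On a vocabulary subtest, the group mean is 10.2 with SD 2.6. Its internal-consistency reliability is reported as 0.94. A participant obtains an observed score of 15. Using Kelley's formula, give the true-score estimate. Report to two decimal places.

T̂ = ρX + (1 − ρ)μ
  = 0.94 × 15 + 0.06 × 10.2
  = 14.10 + 0.612
  = 14.712
  ≈ 14.71

14.71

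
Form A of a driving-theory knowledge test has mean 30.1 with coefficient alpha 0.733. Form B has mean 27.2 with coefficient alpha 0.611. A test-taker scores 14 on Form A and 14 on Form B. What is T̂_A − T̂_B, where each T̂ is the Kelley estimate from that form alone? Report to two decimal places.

-0.84

T̂_A = 0.733(14) + 0.267(30.1) = 18.2987
T̂_B = 0.611(14) + 0.389(27.2) = 19.1348
T̂_A − T̂_B = -0.8361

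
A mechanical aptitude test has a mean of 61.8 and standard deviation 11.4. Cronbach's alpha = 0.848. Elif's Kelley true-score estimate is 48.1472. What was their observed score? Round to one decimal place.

T̂ = ρX + (1 − ρ)μ  ⇒  X = (T̂ − (1 − ρ)μ) / ρ
X = (48.1472 − 0.152 × 61.8) / 0.848 = (48.1472 − 9.3936) / 0.848 = 38.7536 / 0.848 = 45.700

45.7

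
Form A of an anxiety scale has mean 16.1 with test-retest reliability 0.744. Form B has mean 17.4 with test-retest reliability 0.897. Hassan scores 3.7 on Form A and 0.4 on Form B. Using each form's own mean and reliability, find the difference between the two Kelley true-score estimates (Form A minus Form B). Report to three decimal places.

4.723

T̂_A = 0.744(3.7) + 0.256(16.1) = 6.87440
T̂_B = 0.897(0.4) + 0.103(17.4) = 2.15100
T̂_A − T̂_B = 4.72340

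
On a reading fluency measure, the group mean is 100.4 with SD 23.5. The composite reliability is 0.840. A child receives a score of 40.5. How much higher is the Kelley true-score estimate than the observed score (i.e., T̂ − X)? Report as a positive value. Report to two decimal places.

T̂ = ρX + (1 − ρ)μ
  = 0.840 × 40.5 + 0.160 × 100.4
  = 34.0200 + 16.0640
  = 50.0840
  ≈ 50.084
T̂ − X = 50.084 − 40.5 = 9.584 → 9.58

9.58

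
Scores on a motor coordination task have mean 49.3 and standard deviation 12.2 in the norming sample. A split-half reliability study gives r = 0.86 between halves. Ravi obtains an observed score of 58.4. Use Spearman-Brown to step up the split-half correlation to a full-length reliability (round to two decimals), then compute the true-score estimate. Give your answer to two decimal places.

57.67

Spearman-Brown: ρ = 2r/(1 + r) = 2(0.86)/(1 + 0.86) = 1.720/1.86 = 0.9247 → 0.92
Kelley's formula gives T̂ = 0.92·58.4 + 0.08·49.3 = 53.728 + 3.944 = 57.672.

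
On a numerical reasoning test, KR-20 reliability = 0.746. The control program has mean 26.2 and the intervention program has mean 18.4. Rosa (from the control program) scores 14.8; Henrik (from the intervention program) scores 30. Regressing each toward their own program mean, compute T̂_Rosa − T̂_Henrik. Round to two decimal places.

-9.36

T̂_Rosa = 0.746(14.8) + 0.254(26.2) = 17.6956
T̂_Henrik = 0.746(30) + 0.254(18.4) = 27.0536
Difference = 17.6956 − 27.0536 = -9.3580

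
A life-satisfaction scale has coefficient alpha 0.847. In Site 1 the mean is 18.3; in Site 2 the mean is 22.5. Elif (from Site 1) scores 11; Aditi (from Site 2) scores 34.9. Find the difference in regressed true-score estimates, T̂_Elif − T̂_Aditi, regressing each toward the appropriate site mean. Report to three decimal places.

-20.886

T̂_Elif = 0.847(11) + 0.153(18.3) = 12.11690
T̂_Aditi = 0.847(34.9) + 0.153(22.5) = 33.00280
Difference = 12.11690 − 33.00280 = -20.88590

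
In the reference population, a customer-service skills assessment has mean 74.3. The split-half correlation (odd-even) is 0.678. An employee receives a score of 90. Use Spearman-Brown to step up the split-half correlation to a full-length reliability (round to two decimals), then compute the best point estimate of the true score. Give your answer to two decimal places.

87.02

Spearman-Brown: ρ = 2r/(1 + r) = 2(0.678)/(1 + 0.678) = 1.3560/1.678 = 0.8081 → 0.81
T̂ = 0.81(90) + 0.19(74.3) = 72.90 + 14.117 = 87.017 → 87.02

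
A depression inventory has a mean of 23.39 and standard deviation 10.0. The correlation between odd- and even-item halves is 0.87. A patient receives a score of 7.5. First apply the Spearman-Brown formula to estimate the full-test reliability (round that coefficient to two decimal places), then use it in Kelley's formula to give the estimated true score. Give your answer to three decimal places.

8.612

Spearman-Brown: ρ = 2r/(1 + r) = 2(0.87)/(1 + 0.87) = 1.740/1.87 = 0.9305 → 0.93
T̂ = 0.93(7.5) + 0.07(23.39) = 6.975 + 1.6373 = 8.6123 → 8.612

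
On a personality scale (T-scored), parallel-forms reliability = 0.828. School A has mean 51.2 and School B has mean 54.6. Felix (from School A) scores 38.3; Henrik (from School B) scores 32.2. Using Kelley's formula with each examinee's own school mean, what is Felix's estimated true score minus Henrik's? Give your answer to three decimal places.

T̂_Felix = 0.828(38.3) + 0.172(51.2) = 40.51880
T̂_Henrik = 0.828(32.2) + 0.172(54.6) = 36.05280
Difference = 40.51880 − 36.05280 = 4.46600

4.466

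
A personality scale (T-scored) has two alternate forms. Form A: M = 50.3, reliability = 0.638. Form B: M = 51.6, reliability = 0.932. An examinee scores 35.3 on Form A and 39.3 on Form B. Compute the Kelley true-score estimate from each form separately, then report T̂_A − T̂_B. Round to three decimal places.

T̂_A = 0.638(35.3) + 0.362(50.3) = 40.73000
T̂_B = 0.932(39.3) + 0.068(51.6) = 40.13640
T̂_A − T̂_B = 0.59360

0.594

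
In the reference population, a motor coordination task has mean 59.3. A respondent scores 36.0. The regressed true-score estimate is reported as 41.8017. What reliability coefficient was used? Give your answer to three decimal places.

T̂ = ρX + (1 − ρ)μ  ⇒  T̂ − μ = ρ(X − μ)
ρ = (T̂ − μ)/(X − μ) = (41.8017 − 59.3) / (36.0 − 59.3) = -17.4983 / -23.3 = 0.75100

0.751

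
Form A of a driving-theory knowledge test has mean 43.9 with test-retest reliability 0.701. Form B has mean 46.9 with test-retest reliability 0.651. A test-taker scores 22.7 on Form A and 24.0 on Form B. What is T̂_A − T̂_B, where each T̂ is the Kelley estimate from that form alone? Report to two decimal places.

-2.95

T̂_A = 0.701(22.7) + 0.299(43.9) = 29.0388
T̂_B = 0.651(24.0) + 0.349(46.9) = 31.9921
T̂_A − T̂_B = -2.9533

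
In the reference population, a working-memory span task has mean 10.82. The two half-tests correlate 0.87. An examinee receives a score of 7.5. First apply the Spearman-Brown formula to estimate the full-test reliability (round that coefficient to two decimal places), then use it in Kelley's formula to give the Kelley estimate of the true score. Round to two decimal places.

7.73

Spearman-Brown: ρ = 2r/(1 + r) = 2(0.87)/(1 + 0.87) = 1.740/1.87 = 0.9305 → 0.93
T̂ = 0.93(7.5) + 0.07(10.82) = 6.975 + 0.7574 = 7.732 → 7.73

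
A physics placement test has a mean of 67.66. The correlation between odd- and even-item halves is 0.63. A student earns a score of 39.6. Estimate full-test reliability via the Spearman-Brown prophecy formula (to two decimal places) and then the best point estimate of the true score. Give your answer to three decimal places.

Spearman-Brown: ρ = 2r/(1 + r) = 2(0.63)/(1 + 0.63) = 1.260/1.63 = 0.7730 → 0.77
T̂ = 0.77(39.6) + 0.23(67.66) = 30.492 + 15.5618 = 46.0538 → 46.054

46.054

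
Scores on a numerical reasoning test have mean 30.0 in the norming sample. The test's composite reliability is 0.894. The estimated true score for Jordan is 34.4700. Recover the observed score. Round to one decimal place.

T̂ = ρX + (1 − ρ)μ  ⇒  X = (T̂ − (1 − ρ)μ) / ρ
X = (34.4700 − 0.106 × 30.0) / 0.894 = (34.4700 − 3.1800) / 0.894 = 31.2900 / 0.894 = 35.000

35.0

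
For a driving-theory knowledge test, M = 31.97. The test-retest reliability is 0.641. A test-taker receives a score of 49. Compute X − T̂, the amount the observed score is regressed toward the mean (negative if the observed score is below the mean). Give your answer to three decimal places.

6.114

T̂ = 0.641(49) + 0.359(31.97) = 31.409 + 11.47723 = 42.88623 → 42.8862
X − T̂ = 49 − 42.8862 = 6.1138 → 6.114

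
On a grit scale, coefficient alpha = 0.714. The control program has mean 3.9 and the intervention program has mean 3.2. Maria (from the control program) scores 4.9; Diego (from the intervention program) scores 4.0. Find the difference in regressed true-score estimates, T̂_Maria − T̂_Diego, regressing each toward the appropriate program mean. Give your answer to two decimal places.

T̂_Maria = 0.714(4.9) + 0.286(3.9) = 4.6140
T̂_Diego = 0.714(4.0) + 0.286(3.2) = 3.7712
Difference = 4.6140 − 3.7712 = 0.8428

0.84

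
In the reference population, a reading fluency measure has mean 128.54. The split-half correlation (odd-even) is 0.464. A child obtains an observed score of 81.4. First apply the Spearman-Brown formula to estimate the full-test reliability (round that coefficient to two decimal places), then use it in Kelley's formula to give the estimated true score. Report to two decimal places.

98.84

Spearman-Brown: ρ = 2r/(1 + r) = 2(0.464)/(1 + 0.464) = 0.9280/1.464 = 0.6339 → 0.63
T̂ = ρX + (1 − ρ)μ
  = 0.63 × 81.4 + 0.37 × 128.54
  = 51.282 + 47.5598
  = 98.842
  ≈ 98.84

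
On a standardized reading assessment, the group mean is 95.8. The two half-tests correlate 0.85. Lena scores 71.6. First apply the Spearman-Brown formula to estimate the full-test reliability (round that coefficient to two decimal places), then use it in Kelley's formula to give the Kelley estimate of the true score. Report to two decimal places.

73.54

Spearman-Brown: ρ = 2r/(1 + r) = 2(0.85)/(1 + 0.85) = 1.700/1.85 = 0.9189 → 0.92
T̂ = ρX + (1 − ρ)μ
  = 0.92 × 71.6 + 0.08 × 95.8
  = 65.872 + 7.664
  = 73.536
  ≈ 73.54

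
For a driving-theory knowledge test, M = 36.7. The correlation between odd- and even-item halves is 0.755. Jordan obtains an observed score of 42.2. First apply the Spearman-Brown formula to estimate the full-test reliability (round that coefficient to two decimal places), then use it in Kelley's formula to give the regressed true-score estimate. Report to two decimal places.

41.43

Spearman-Brown: ρ = 2r/(1 + r) = 2(0.755)/(1 + 0.755) = 1.5100/1.755 = 0.8604 → 0.86
T̂ = ρX + (1 − ρ)μ
  = 0.86 × 42.2 + 0.14 × 36.7
  = 36.292 + 5.138
  = 41.430
  ≈ 41.43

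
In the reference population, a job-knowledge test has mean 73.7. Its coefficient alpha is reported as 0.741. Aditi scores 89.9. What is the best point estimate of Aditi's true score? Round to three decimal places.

85.704

T̂ = ρX + (1 − ρ)μ
  = 0.741 × 89.9 + 0.259 × 73.7
  = 66.6159 + 19.0883
  = 85.7042
  ≈ 85.704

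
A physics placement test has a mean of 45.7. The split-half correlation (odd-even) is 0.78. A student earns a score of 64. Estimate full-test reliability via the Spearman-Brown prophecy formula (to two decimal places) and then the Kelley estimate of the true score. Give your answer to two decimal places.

Spearman-Brown: ρ = 2r/(1 + r) = 2(0.78)/(1 + 0.78) = 1.560/1.78 = 0.8764 → 0.88
Kelley's formula gives T̂ = 0.88·64 + 0.12·45.7 = 56.32 + 5.484 = 61.804.

61.80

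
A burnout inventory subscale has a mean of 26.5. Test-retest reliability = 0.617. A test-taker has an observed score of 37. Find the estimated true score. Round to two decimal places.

T̂ = 0.617(37) + 0.383(26.5) = 22.829 + 10.1495 = 32.978 → 32.98

32.98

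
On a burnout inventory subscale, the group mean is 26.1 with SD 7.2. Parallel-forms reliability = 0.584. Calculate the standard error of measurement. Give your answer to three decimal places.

SEM = SD · √(1 − ρ) = 7.2 × √0.416 = 7.2 × 0.6450 = 4.6439

4.644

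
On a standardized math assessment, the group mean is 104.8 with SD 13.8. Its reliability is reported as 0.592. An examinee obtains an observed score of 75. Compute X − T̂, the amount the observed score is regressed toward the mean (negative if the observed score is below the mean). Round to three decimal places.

T̂ = ρX + (1 − ρ)μ
  = 0.592 × 75 + 0.408 × 104.8
  = 44.400 + 42.7584
  = 87.15840
  ≈ 87.1584
X − T̂ = 75 − 87.1584 = -12.1584 → -12.158

-12.158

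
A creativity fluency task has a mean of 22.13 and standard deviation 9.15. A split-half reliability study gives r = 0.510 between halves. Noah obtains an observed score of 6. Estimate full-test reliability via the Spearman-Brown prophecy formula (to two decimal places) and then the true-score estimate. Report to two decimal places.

11.16

Spearman-Brown: ρ = 2r/(1 + r) = 2(0.510)/(1 + 0.510) = 1.0200/1.510 = 0.6755 → 0.68
T̂ = 0.68(6) + 0.32(22.13) = 4.08 + 7.0816 = 11.162 → 11.16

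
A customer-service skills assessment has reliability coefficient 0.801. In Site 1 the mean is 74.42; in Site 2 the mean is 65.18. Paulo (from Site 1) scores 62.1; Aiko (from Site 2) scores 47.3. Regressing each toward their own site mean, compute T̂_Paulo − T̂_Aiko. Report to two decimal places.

13.69

T̂_Paulo = 0.801(62.1) + 0.199(74.42) = 64.5517
T̂_Aiko = 0.801(47.3) + 0.199(65.18) = 50.8581
Difference = 64.5517 − 50.8581 = 13.6936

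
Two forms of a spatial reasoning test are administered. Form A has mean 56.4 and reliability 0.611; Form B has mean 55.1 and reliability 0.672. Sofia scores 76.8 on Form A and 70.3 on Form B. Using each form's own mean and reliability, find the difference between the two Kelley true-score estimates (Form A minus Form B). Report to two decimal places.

T̂_A = 0.611(76.8) + 0.389(56.4) = 68.8644
T̂_B = 0.672(70.3) + 0.328(55.1) = 65.3144
T̂_A − T̂_B = 3.5500

3.55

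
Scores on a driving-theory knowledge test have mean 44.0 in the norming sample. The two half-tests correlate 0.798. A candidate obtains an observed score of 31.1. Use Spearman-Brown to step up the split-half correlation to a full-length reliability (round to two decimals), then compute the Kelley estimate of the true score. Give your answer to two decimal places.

Spearman-Brown: ρ = 2r/(1 + r) = 2(0.798)/(1 + 0.798) = 1.5960/1.798 = 0.8877 → 0.89
T̂ = ρX + (1 − ρ)μ
  = 0.89 × 31.1 + 0.11 × 44.0
  = 27.679 + 4.840
  = 32.519
  ≈ 32.52

32.52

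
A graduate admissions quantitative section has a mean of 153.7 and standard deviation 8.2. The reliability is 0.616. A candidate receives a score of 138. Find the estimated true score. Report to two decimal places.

144.03

T̂ = 0.616(138) + 0.384(153.7) = 85.008 + 59.0208 = 144.029 → 144.03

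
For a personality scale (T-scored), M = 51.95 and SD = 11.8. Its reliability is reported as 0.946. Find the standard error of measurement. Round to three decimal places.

SEM = SD · √(1 − ρ) = 11.8 × √0.054 = 11.8 × 0.2324 = 2.7421

2.742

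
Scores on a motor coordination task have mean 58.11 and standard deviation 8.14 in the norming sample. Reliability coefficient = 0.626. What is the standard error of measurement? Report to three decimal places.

SEM = SD · √(1 − ρ) = 8.14 × √0.374 = 8.14 × 0.6116 = 4.9781

4.978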